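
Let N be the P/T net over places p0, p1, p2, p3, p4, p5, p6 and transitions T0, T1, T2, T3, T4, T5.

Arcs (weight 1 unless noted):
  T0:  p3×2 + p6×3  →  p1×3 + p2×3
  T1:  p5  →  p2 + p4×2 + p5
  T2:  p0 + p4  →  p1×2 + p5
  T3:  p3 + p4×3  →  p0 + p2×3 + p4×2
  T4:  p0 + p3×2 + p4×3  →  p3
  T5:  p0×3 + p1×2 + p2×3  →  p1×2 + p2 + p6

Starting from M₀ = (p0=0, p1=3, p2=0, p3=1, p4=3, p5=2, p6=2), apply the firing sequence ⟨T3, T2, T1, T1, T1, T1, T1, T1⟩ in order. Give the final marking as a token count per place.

(p0=0, p1=5, p2=9, p3=0, p4=13, p5=3, p6=2)

step 1: fire T3:  (p0=0, p1=3, p2=0, p3=1, p4=3, p5=2, p6=2) → (p0=1, p1=3, p2=3, p3=0, p4=2, p5=2, p6=2)
step 2: fire T2:  (p0=1, p1=3, p2=3, p3=0, p4=2, p5=2, p6=2) → (p0=0, p1=5, p2=3, p3=0, p4=1, p5=3, p6=2)
step 3: fire T1:  (p0=0, p1=5, p2=3, p3=0, p4=1, p5=3, p6=2) → (p0=0, p1=5, p2=4, p3=0, p4=3, p5=3, p6=2)
step 4: fire T1:  (p0=0, p1=5, p2=4, p3=0, p4=3, p5=3, p6=2) → (p0=0, p1=5, p2=5, p3=0, p4=5, p5=3, p6=2)
step 5: fire T1:  (p0=0, p1=5, p2=5, p3=0, p4=5, p5=3, p6=2) → (p0=0, p1=5, p2=6, p3=0, p4=7, p5=3, p6=2)
step 6: fire T1:  (p0=0, p1=5, p2=6, p3=0, p4=7, p5=3, p6=2) → (p0=0, p1=5, p2=7, p3=0, p4=9, p5=3, p6=2)
step 7: fire T1:  (p0=0, p1=5, p2=7, p3=0, p4=9, p5=3, p6=2) → (p0=0, p1=5, p2=8, p3=0, p4=11, p5=3, p6=2)
step 8: fire T1:  (p0=0, p1=5, p2=8, p3=0, p4=11, p5=3, p6=2) → (p0=0, p1=5, p2=9, p3=0, p4=13, p5=3, p6=2)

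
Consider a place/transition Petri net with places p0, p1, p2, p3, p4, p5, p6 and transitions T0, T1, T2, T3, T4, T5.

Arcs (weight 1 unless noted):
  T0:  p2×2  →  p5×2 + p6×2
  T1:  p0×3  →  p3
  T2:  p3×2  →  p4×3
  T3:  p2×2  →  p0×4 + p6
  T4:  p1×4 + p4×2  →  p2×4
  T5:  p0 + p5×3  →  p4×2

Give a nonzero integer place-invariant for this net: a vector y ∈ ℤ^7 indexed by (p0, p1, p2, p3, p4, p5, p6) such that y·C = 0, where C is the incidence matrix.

y = (p0:1, p1:2, p2:3, p3:3, p4:2, p5:1, p6:2)

Incidence matrix C (rows=places, cols=transitions):
       T0   T1   T2   T3   T4   T5
   p0   0   -3    0    4    0   -1
   p1   0    0    0    0   -4    0
   p2  -2    0    0   -2    4    0
   p3   0    1   -2    0    0    0
   p4   0    0    3    0   -2    2
   p5   2    0    0    0    0   -3
   p6   2    0    0    1    0    0

Candidate y = [1, 2, 3, 3, 2, 1, 2]; check y·C column-wise:
  col T0: 1·0 + 2·0 + 3·-2 + 3·0 + 2·0 + 1·2 + 2·2 = 0
  col T1: 1·-3 + 2·0 + 3·0 + 3·1 + 2·0 + 1·0 + 2·0 = 0
  col T2: 1·0 + 2·0 + 3·0 + 3·-2 + 2·3 + 1·0 + 2·0 = 0
  col T3: 1·4 + 2·0 + 3·-2 + 3·0 + 2·0 + 1·0 + 2·1 = 0
  col T4: 1·0 + 2·-4 + 3·4 + 3·0 + 2·-2 + 1·0 + 2·0 = 0
  col T5: 1·-1 + 2·0 + 3·0 + 3·0 + 2·2 + 1·-3 + 2·0 = 0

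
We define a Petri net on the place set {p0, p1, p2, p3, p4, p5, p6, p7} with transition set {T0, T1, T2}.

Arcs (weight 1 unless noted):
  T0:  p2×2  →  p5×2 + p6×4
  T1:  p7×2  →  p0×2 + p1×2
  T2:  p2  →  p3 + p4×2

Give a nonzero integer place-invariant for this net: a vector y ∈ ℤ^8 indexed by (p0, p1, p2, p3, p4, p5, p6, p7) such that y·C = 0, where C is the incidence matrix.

Incidence matrix C (rows=places, cols=transitions):
       T0   T1   T2
   p0   0    2    0
   p1   0    2    0
   p2  -2    0   -1
   p3   0    0    1
   p4   0    0    2
   p5   2    0    0
   p6   4    0    0
   p7   0   -2    0

Candidate y = [1, -1, 0, 0, 0, 0, 0, 0]; check y·C column-wise:
  col T0: 1·0 + -1·0 + 0·-2 + 0·2 + 0·4 = 0
  col T1: 1·2 + -1·2 + 0·-2 = 0
  col T2: 1·0 + -1·0 + 0·-1 + 0·1 + 0·2 = 0

y = (p0:1, p1:-1, p2:0, p3:0, p4:0, p5:0, p6:0, p7:0)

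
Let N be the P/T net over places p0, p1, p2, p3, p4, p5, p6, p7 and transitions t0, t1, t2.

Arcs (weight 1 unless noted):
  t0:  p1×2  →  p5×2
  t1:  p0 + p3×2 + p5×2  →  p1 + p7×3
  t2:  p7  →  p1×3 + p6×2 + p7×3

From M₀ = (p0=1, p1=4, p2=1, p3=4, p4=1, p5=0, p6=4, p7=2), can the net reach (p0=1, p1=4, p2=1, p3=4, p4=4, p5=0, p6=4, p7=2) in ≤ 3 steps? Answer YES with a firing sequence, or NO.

depth 0: 1 marking
depth 1: 3 markings reached so far
depth 2: 7 markings reached so far
depth 3: 12 markings reached so far
target is not among the 12 markings reachable within 3 steps

NO — not reachable within 3 firings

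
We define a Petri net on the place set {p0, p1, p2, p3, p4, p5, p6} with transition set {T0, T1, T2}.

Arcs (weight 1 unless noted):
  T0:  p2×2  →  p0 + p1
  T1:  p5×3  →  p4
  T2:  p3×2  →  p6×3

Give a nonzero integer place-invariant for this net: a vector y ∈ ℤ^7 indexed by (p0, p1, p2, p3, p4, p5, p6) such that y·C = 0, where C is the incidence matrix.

Incidence matrix C (rows=places, cols=transitions):
       T0   T1   T2
   p0   1    0    0
   p1   1    0    0
   p2  -2    0    0
   p3   0    0   -2
   p4   0    1    0
   p5   0   -3    0
   p6   0    0    3

Candidate y = [1, -1, 0, 0, 0, 0, 0]; check y·C column-wise:
  col T0: 1·1 + -1·1 + 0·-2 = 0
  col T1: 1·0 + -1·0 + 0·1 + 0·-3 = 0
  col T2: 1·0 + -1·0 + 0·-2 + 0·3 = 0

y = (p0:1, p1:-1, p2:0, p3:0, p4:0, p5:0, p6:0)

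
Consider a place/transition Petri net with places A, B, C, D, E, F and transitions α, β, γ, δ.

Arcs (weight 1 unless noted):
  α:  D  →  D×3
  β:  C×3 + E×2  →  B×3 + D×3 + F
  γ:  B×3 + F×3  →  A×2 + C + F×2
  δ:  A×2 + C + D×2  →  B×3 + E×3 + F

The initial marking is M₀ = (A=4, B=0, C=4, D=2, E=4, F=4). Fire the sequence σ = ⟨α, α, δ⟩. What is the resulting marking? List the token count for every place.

step 1: fire α:  (A=4, B=0, C=4, D=2, E=4, F=4) → (A=4, B=0, C=4, D=4, E=4, F=4)
step 2: fire α:  (A=4, B=0, C=4, D=4, E=4, F=4) → (A=4, B=0, C=4, D=6, E=4, F=4)
step 3: fire δ:  (A=4, B=0, C=4, D=6, E=4, F=4) → (A=2, B=3, C=3, D=4, E=7, F=5)

(A=2, B=3, C=3, D=4, E=7, F=5)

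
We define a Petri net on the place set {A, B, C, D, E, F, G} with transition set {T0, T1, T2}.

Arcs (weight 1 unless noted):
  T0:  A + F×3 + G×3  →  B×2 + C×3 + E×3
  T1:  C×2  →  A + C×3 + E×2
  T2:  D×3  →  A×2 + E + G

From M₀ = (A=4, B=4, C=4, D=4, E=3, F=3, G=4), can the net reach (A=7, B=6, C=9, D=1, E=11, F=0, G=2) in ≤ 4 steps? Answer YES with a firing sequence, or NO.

step 1: fire T0:  (A=4, B=4, C=4, D=4, E=3, F=3, G=4) → (A=3, B=6, C=7, D=4, E=6, F=0, G=1)
step 2: fire T1:  (A=3, B=6, C=7, D=4, E=6, F=0, G=1) → (A=4, B=6, C=8, D=4, E=8, F=0, G=1)
step 3: fire T1:  (A=4, B=6, C=8, D=4, E=8, F=0, G=1) → (A=5, B=6, C=9, D=4, E=10, F=0, G=1)
step 4: fire T2:  (A=5, B=6, C=9, D=4, E=10, F=0, G=1) → (A=7, B=6, C=9, D=1, E=11, F=0, G=2)

YES — reachable via ⟨T0, T1, T1, T2⟩ (4 firings)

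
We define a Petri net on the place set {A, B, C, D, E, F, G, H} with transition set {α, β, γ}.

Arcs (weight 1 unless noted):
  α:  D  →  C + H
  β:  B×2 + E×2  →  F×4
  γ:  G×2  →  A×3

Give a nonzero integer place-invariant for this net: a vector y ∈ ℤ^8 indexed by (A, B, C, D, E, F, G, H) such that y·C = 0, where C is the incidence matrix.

Incidence matrix C (rows=places, cols=transitions):
        α    β    γ
    A   0    0    3
    B   0   -2    0
    C   1    0    0
    D  -1    0    0
    E   0   -2    0
    F   0    4    0
    G   0    0   -2
    H   1    0    0

Candidate y = [0, 0, 1, 1, 0, 0, 0, 0]; check y·C column-wise:
  col α: 1·1 + 1·-1 + 0·1 = 0
  col β: 0·-2 + 1·0 + 1·0 + 0·-2 + 0·4 = 0
  col γ: 0·3 + 1·0 + 1·0 + 0·-2 = 0

y = (A:0, B:0, C:1, D:1, E:0, F:0, G:0, H:0)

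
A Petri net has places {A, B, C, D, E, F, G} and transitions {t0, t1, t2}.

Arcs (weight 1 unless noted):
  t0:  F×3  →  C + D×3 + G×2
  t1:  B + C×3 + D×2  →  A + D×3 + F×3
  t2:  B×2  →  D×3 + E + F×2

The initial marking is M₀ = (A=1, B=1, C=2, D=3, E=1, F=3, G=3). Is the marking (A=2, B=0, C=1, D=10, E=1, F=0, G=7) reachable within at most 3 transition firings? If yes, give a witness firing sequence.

YES — reachable via ⟨t0, t1, t0⟩ (3 firings)

step 1: fire t0:  (A=1, B=1, C=2, D=3, E=1, F=3, G=3) → (A=1, B=1, C=3, D=6, E=1, F=0, G=5)
step 2: fire t1:  (A=1, B=1, C=3, D=6, E=1, F=0, G=5) → (A=2, B=0, C=0, D=7, E=1, F=3, G=5)
step 3: fire t0:  (A=2, B=0, C=0, D=7, E=1, F=3, G=5) → (A=2, B=0, C=1, D=10, E=1, F=0, G=7)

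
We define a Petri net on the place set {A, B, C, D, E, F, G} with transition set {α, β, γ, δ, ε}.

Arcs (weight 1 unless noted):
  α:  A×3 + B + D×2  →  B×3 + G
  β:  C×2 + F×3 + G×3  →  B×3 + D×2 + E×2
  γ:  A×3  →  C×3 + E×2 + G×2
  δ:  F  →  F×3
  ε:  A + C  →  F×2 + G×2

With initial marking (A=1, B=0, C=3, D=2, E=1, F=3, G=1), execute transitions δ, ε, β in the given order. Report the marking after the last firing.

step 1: fire δ:  (A=1, B=0, C=3, D=2, E=1, F=3, G=1) → (A=1, B=0, C=3, D=2, E=1, F=5, G=1)
step 2: fire ε:  (A=1, B=0, C=3, D=2, E=1, F=5, G=1) → (A=0, B=0, C=2, D=2, E=1, F=7, G=3)
step 3: fire β:  (A=0, B=0, C=2, D=2, E=1, F=7, G=3) → (A=0, B=3, C=0, D=4, E=3, F=4, G=0)

(A=0, B=3, C=0, D=4, E=3, F=4, G=0)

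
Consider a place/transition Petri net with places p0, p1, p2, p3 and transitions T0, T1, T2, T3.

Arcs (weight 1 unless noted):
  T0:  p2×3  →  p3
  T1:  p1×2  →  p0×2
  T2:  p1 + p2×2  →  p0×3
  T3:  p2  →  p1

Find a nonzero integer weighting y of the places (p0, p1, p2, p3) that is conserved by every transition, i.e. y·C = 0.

y = (p0:1, p1:1, p2:1, p3:3)

Incidence matrix C (rows=places, cols=transitions):
       T0   T1   T2   T3
   p0   0    2    3    0
   p1   0   -2   -1    1
   p2  -3    0   -2   -1
   p3   1    0    0    0

Candidate y = [1, 1, 1, 3]; check y·C column-wise:
  col T0: 1·0 + 1·0 + 1·-3 + 3·1 = 0
  col T1: 1·2 + 1·-2 + 1·0 + 3·0 = 0
  col T2: 1·3 + 1·-1 + 1·-2 + 3·0 = 0
  col T3: 1·0 + 1·1 + 1·-1 + 3·0 = 0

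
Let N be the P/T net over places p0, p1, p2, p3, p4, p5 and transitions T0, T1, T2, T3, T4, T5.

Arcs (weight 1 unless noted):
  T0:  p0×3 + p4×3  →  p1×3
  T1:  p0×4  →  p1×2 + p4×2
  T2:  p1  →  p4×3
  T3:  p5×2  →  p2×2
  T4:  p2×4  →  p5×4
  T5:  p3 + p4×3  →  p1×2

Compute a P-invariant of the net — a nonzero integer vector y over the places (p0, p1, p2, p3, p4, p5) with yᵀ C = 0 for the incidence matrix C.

y = (p0:2, p1:3, p2:0, p3:3, p4:1, p5:0)

Incidence matrix C (rows=places, cols=transitions):
       T0   T1   T2   T3   T4   T5
   p0  -3   -4    0    0    0    0
   p1   3    2   -1    0    0    2
   p2   0    0    0    2   -4    0
   p3   0    0    0    0    0   -1
   p4  -3    2    3    0    0   -3
   p5   0    0    0   -2    4    0

Candidate y = [2, 3, 0, 3, 1, 0]; check y·C column-wise:
  col T0: 2·-3 + 3·3 + 3·0 + 1·-3 = 0
  col T1: 2·-4 + 3·2 + 3·0 + 1·2 = 0
  col T2: 2·0 + 3·-1 + 3·0 + 1·3 = 0
  col T3: 2·0 + 3·0 + 0·2 + 3·0 + 1·0 + 0·-2 = 0
  col T4: 2·0 + 3·0 + 0·-4 + 3·0 + 1·0 + 0·4 = 0
  col T5: 2·0 + 3·2 + 3·-1 + 1·-3 = 0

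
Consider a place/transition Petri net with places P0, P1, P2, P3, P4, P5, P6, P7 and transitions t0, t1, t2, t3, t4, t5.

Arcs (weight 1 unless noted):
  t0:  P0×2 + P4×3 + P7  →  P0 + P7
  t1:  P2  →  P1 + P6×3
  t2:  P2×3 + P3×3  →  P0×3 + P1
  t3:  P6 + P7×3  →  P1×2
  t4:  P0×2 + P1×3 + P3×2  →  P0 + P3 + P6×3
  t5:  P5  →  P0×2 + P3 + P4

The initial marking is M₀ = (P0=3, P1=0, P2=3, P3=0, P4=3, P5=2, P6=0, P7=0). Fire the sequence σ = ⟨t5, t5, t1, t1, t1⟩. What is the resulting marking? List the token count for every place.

(P0=7, P1=3, P2=0, P3=2, P4=5, P5=0, P6=9, P7=0)

step 1: fire t5:  (P0=3, P1=0, P2=3, P3=0, P4=3, P5=2, P6=0, P7=0) → (P0=5, P1=0, P2=3, P3=1, P4=4, P5=1, P6=0, P7=0)
step 2: fire t5:  (P0=5, P1=0, P2=3, P3=1, P4=4, P5=1, P6=0, P7=0) → (P0=7, P1=0, P2=3, P3=2, P4=5, P5=0, P6=0, P7=0)
step 3: fire t1:  (P0=7, P1=0, P2=3, P3=2, P4=5, P5=0, P6=0, P7=0) → (P0=7, P1=1, P2=2, P3=2, P4=5, P5=0, P6=3, P7=0)
step 4: fire t1:  (P0=7, P1=1, P2=2, P3=2, P4=5, P5=0, P6=3, P7=0) → (P0=7, P1=2, P2=1, P3=2, P4=5, P5=0, P6=6, P7=0)
step 5: fire t1:  (P0=7, P1=2, P2=1, P3=2, P4=5, P5=0, P6=6, P7=0) → (P0=7, P1=3, P2=0, P3=2, P4=5, P5=0, P6=9, P7=0)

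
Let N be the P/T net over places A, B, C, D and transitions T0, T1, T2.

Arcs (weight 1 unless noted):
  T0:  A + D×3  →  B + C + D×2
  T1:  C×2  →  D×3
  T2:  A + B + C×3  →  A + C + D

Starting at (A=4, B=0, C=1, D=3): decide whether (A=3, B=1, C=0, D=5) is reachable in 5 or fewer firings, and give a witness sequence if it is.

step 1: fire T0:  (A=4, B=0, C=1, D=3) → (A=3, B=1, C=2, D=2)
step 2: fire T1:  (A=3, B=1, C=2, D=2) → (A=3, B=1, C=0, D=5)

YES — reachable via ⟨T0, T1⟩ (2 firings)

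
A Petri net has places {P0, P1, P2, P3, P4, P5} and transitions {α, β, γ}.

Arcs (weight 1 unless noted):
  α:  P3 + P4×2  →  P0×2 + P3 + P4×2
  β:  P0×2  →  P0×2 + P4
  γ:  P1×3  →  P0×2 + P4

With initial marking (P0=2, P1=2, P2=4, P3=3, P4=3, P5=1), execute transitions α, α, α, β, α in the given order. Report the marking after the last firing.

step 1: fire α:  (P0=2, P1=2, P2=4, P3=3, P4=3, P5=1) → (P0=4, P1=2, P2=4, P3=3, P4=3, P5=1)
step 2: fire α:  (P0=4, P1=2, P2=4, P3=3, P4=3, P5=1) → (P0=6, P1=2, P2=4, P3=3, P4=3, P5=1)
step 3: fire α:  (P0=6, P1=2, P2=4, P3=3, P4=3, P5=1) → (P0=8, P1=2, P2=4, P3=3, P4=3, P5=1)
step 4: fire β:  (P0=8, P1=2, P2=4, P3=3, P4=3, P5=1) → (P0=8, P1=2, P2=4, P3=3, P4=4, P5=1)
step 5: fire α:  (P0=8, P1=2, P2=4, P3=3, P4=4, P5=1) → (P0=10, P1=2, P2=4, P3=3, P4=4, P5=1)

(P0=10, P1=2, P2=4, P3=3, P4=4, P5=1)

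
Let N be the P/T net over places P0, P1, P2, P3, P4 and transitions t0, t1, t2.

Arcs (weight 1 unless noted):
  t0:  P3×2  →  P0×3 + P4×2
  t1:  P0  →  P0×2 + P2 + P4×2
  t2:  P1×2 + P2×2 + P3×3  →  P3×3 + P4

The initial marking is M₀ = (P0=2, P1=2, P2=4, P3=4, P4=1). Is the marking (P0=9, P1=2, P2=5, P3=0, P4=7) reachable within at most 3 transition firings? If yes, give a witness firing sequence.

step 1: fire t0:  (P0=2, P1=2, P2=4, P3=4, P4=1) → (P0=5, P1=2, P2=4, P3=2, P4=3)
step 2: fire t0:  (P0=5, P1=2, P2=4, P3=2, P4=3) → (P0=8, P1=2, P2=4, P3=0, P4=5)
step 3: fire t1:  (P0=8, P1=2, P2=4, P3=0, P4=5) → (P0=9, P1=2, P2=5, P3=0, P4=7)

YES — reachable via ⟨t0, t0, t1⟩ (3 firings)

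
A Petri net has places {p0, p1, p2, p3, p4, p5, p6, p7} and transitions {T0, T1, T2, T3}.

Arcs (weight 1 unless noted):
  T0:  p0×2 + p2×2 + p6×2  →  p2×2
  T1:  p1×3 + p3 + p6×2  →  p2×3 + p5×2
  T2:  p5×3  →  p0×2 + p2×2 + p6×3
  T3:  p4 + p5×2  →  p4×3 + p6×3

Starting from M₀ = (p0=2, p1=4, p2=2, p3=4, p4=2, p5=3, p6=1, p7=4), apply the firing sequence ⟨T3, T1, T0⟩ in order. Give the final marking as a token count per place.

(p0=0, p1=1, p2=5, p3=3, p4=4, p5=3, p6=0, p7=4)

step 1: fire T3:  (p0=2, p1=4, p2=2, p3=4, p4=2, p5=3, p6=1, p7=4) → (p0=2, p1=4, p2=2, p3=4, p4=4, p5=1, p6=4, p7=4)
step 2: fire T1:  (p0=2, p1=4, p2=2, p3=4, p4=4, p5=1, p6=4, p7=4) → (p0=2, p1=1, p2=5, p3=3, p4=4, p5=3, p6=2, p7=4)
step 3: fire T0:  (p0=2, p1=1, p2=5, p3=3, p4=4, p5=3, p6=2, p7=4) → (p0=0, p1=1, p2=5, p3=3, p4=4, p5=3, p6=0, p7=4)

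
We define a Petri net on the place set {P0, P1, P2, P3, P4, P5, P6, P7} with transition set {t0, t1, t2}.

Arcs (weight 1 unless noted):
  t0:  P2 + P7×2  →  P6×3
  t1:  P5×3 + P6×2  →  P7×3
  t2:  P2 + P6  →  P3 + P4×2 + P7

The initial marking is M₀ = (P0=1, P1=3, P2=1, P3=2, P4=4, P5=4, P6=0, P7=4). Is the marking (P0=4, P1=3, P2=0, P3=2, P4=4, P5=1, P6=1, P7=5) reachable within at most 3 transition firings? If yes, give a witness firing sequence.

NO — not reachable within 3 firings

depth 0: 1 marking
depth 1: 2 markings reached so far
depth 2: 3 markings reached so far
depth 3: 3 markings reached so far
(frontier empty at depth 3; search complete)
target is not among the 3 markings reachable within 3 steps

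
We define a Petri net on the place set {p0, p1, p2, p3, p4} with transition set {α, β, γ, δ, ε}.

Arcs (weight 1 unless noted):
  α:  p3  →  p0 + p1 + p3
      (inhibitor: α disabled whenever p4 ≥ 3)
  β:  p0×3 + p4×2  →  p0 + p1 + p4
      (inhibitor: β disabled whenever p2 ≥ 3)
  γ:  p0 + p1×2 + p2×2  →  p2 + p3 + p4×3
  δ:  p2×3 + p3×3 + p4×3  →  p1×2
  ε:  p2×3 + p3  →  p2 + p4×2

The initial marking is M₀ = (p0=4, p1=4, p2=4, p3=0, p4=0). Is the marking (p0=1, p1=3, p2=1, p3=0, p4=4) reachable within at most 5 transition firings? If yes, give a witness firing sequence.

YES — reachable via ⟨γ, ε, β⟩ (3 firings)

step 1: fire γ:  (p0=4, p1=4, p2=4, p3=0, p4=0) → (p0=3, p1=2, p2=3, p3=1, p4=3)
step 2: fire ε:  (p0=3, p1=2, p2=3, p3=1, p4=3) → (p0=3, p1=2, p2=1, p3=0, p4=5)
step 3: fire β:  (p0=3, p1=2, p2=1, p3=0, p4=5) → (p0=1, p1=3, p2=1, p3=0, p4=4)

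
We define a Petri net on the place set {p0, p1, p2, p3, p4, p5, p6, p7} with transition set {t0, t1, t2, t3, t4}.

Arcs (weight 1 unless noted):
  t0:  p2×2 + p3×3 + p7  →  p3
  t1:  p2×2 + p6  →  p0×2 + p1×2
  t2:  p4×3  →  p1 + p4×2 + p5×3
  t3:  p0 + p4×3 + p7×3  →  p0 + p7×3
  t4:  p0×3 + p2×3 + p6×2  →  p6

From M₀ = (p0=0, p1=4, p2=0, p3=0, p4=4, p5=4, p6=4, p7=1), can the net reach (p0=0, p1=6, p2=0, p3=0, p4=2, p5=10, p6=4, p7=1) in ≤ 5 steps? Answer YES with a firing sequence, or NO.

step 1: fire t2:  (p0=0, p1=4, p2=0, p3=0, p4=4, p5=4, p6=4, p7=1) → (p0=0, p1=5, p2=0, p3=0, p4=3, p5=7, p6=4, p7=1)
step 2: fire t2:  (p0=0, p1=5, p2=0, p3=0, p4=3, p5=7, p6=4, p7=1) → (p0=0, p1=6, p2=0, p3=0, p4=2, p5=10, p6=4, p7=1)

YES — reachable via ⟨t2, t2⟩ (2 firings)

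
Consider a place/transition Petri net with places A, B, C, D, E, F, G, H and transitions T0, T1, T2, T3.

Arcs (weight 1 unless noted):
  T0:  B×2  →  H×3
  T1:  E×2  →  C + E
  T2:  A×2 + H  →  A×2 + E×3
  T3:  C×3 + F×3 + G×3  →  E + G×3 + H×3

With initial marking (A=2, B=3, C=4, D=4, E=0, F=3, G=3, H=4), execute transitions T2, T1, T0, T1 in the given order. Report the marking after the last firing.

step 1: fire T2:  (A=2, B=3, C=4, D=4, E=0, F=3, G=3, H=4) → (A=2, B=3, C=4, D=4, E=3, F=3, G=3, H=3)
step 2: fire T1:  (A=2, B=3, C=4, D=4, E=3, F=3, G=3, H=3) → (A=2, B=3, C=5, D=4, E=2, F=3, G=3, H=3)
step 3: fire T0:  (A=2, B=3, C=5, D=4, E=2, F=3, G=3, H=3) → (A=2, B=1, C=5, D=4, E=2, F=3, G=3, H=6)
step 4: fire T1:  (A=2, B=1, C=5, D=4, E=2, F=3, G=3, H=6) → (A=2, B=1, C=6, D=4, E=1, F=3, G=3, H=6)

(A=2, B=1, C=6, D=4, E=1, F=3, G=3, H=6)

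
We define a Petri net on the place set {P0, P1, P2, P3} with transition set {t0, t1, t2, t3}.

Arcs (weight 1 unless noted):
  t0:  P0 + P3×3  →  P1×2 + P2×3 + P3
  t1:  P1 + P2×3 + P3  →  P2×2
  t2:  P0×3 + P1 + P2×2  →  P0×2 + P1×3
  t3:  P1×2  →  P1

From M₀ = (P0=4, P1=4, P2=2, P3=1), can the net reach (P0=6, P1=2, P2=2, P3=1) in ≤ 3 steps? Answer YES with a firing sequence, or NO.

depth 0: 1 marking
depth 1: 3 markings reached so far
depth 2: 5 markings reached so far
depth 3: 7 markings reached so far
target is not among the 7 markings reachable within 3 steps

NO — not reachable within 3 firings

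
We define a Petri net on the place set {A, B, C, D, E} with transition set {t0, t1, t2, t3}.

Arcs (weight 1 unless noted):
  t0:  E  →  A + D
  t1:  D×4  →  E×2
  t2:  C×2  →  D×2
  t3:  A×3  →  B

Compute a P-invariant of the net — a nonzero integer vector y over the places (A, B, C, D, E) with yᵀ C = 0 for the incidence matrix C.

y = (A:1, B:3, C:1, D:1, E:2)

Incidence matrix C (rows=places, cols=transitions):
       t0   t1   t2   t3
    A   1    0    0   -3
    B   0    0    0    1
    C   0    0   -2    0
    D   1   -4    2    0
    E  -1    2    0    0

Candidate y = [1, 3, 1, 1, 2]; check y·C column-wise:
  col t0: 1·1 + 3·0 + 1·0 + 1·1 + 2·-1 = 0
  col t1: 1·0 + 3·0 + 1·0 + 1·-4 + 2·2 = 0
  col t2: 1·0 + 3·0 + 1·-2 + 1·2 + 2·0 = 0
  col t3: 1·-3 + 3·1 + 1·0 + 1·0 + 2·0 = 0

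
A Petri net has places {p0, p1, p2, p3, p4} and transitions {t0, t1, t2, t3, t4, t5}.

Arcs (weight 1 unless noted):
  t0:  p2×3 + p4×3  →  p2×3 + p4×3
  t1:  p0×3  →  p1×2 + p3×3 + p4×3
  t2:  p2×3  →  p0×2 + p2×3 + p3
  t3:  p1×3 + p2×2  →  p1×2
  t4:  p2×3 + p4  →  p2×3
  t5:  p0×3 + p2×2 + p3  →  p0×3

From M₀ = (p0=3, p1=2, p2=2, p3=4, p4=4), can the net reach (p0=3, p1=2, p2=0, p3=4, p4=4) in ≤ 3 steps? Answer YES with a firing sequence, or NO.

NO — not reachable within 3 firings

depth 0: 1 marking
depth 1: 3 markings reached so far
depth 2: 5 markings reached so far
depth 3: 5 markings reached so far
(frontier empty at depth 3; search complete)
target is not among the 5 markings reachable within 3 steps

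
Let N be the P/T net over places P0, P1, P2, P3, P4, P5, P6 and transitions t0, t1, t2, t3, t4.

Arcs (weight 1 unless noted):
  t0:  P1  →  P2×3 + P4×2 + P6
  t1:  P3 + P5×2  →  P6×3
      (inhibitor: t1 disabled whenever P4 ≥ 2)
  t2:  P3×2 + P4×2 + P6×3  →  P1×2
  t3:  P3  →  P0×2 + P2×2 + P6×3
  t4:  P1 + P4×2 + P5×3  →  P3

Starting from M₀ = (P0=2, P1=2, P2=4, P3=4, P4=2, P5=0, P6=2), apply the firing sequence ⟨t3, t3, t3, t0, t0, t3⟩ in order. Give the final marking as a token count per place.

step 1: fire t3:  (P0=2, P1=2, P2=4, P3=4, P4=2, P5=0, P6=2) → (P0=4, P1=2, P2=6, P3=3, P4=2, P5=0, P6=5)
step 2: fire t3:  (P0=4, P1=2, P2=6, P3=3, P4=2, P5=0, P6=5) → (P0=6, P1=2, P2=8, P3=2, P4=2, P5=0, P6=8)
step 3: fire t3:  (P0=6, P1=2, P2=8, P3=2, P4=2, P5=0, P6=8) → (P0=8, P1=2, P2=10, P3=1, P4=2, P5=0, P6=11)
step 4: fire t0:  (P0=8, P1=2, P2=10, P3=1, P4=2, P5=0, P6=11) → (P0=8, P1=1, P2=13, P3=1, P4=4, P5=0, P6=12)
step 5: fire t0:  (P0=8, P1=1, P2=13, P3=1, P4=4, P5=0, P6=12) → (P0=8, P1=0, P2=16, P3=1, P4=6, P5=0, P6=13)
step 6: fire t3:  (P0=8, P1=0, P2=16, P3=1, P4=6, P5=0, P6=13) → (P0=10, P1=0, P2=18, P3=0, P4=6, P5=0, P6=16)

(P0=10, P1=0, P2=18, P3=0, P4=6, P5=0, P6=16)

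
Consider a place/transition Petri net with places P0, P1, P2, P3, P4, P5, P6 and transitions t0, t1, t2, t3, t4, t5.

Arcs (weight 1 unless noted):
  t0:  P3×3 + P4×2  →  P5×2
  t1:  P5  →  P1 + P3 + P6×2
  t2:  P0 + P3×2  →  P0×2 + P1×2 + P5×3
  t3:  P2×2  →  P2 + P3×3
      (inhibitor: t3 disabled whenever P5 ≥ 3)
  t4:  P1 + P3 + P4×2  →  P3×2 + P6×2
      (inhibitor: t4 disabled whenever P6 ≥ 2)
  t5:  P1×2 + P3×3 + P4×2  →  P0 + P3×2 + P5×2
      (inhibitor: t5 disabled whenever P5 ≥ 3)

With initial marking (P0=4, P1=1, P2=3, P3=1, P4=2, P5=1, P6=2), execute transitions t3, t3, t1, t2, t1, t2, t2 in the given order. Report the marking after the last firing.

step 1: fire t3:  (P0=4, P1=1, P2=3, P3=1, P4=2, P5=1, P6=2) → (P0=4, P1=1, P2=2, P3=4, P4=2, P5=1, P6=2)
step 2: fire t3:  (P0=4, P1=1, P2=2, P3=4, P4=2, P5=1, P6=2) → (P0=4, P1=1, P2=1, P3=7, P4=2, P5=1, P6=2)
step 3: fire t1:  (P0=4, P1=1, P2=1, P3=7, P4=2, P5=1, P6=2) → (P0=4, P1=2, P2=1, P3=8, P4=2, P5=0, P6=4)
step 4: fire t2:  (P0=4, P1=2, P2=1, P3=8, P4=2, P5=0, P6=4) → (P0=5, P1=4, P2=1, P3=6, P4=2, P5=3, P6=4)
step 5: fire t1:  (P0=5, P1=4, P2=1, P3=6, P4=2, P5=3, P6=4) → (P0=5, P1=5, P2=1, P3=7, P4=2, P5=2, P6=6)
step 6: fire t2:  (P0=5, P1=5, P2=1, P3=7, P4=2, P5=2, P6=6) → (P0=6, P1=7, P2=1, P3=5, P4=2, P5=5, P6=6)
step 7: fire t2:  (P0=6, P1=7, P2=1, P3=5, P4=2, P5=5, P6=6) → (P0=7, P1=9, P2=1, P3=3, P4=2, P5=8, P6=6)

(P0=7, P1=9, P2=1, P3=3, P4=2, P5=8, P6=6)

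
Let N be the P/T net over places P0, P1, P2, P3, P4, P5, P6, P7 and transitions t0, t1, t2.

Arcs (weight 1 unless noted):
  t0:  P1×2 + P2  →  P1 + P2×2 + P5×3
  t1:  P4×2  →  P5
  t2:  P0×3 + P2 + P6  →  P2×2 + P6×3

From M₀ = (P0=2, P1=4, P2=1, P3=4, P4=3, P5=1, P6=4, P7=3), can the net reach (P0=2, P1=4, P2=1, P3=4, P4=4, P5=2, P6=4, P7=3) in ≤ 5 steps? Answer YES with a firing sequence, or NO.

depth 0: 1 marking
depth 1: 3 markings reached so far
depth 2: 5 markings reached so far
depth 3: 7 markings reached so far
depth 4: 8 markings reached so far
depth 5: 8 markings reached so far
(frontier empty at depth 5; search complete)
target is not among the 8 markings reachable within 5 steps

NO — not reachable within 5 firings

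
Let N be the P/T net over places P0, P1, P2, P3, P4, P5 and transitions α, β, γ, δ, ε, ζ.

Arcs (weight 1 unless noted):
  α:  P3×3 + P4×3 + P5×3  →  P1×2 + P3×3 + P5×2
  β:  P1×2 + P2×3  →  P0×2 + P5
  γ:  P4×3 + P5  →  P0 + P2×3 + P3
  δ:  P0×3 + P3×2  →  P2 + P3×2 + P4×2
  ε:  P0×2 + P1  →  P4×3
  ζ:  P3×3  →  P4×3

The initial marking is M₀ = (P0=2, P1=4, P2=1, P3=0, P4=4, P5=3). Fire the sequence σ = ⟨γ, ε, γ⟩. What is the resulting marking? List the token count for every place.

step 1: fire γ:  (P0=2, P1=4, P2=1, P3=0, P4=4, P5=3) → (P0=3, P1=4, P2=4, P3=1, P4=1, P5=2)
step 2: fire ε:  (P0=3, P1=4, P2=4, P3=1, P4=1, P5=2) → (P0=1, P1=3, P2=4, P3=1, P4=4, P5=2)
step 3: fire γ:  (P0=1, P1=3, P2=4, P3=1, P4=4, P5=2) → (P0=2, P1=3, P2=7, P3=2, P4=1, P5=1)

(P0=2, P1=3, P2=7, P3=2, P4=1, P5=1)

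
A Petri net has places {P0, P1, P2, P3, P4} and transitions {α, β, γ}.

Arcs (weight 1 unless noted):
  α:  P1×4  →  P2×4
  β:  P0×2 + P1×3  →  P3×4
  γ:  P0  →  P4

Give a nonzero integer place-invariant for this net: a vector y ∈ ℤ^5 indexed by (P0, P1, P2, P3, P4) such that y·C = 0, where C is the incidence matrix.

Incidence matrix C (rows=places, cols=transitions):
        α    β    γ
   P0   0   -2   -1
   P1  -4   -3    0
   P2   4    0    0
   P3   0    4    0
   P4   0    0    1

Candidate y = [0, 4, 4, 3, 0]; check y·C column-wise:
  col α: 4·-4 + 4·4 + 3·0 = 0
  col β: 0·-2 + 4·-3 + 4·0 + 3·4 = 0
  col γ: 0·-1 + 4·0 + 4·0 + 3·0 + 0·1 = 0

y = (P0:0, P1:4, P2:4, P3:3, P4:0)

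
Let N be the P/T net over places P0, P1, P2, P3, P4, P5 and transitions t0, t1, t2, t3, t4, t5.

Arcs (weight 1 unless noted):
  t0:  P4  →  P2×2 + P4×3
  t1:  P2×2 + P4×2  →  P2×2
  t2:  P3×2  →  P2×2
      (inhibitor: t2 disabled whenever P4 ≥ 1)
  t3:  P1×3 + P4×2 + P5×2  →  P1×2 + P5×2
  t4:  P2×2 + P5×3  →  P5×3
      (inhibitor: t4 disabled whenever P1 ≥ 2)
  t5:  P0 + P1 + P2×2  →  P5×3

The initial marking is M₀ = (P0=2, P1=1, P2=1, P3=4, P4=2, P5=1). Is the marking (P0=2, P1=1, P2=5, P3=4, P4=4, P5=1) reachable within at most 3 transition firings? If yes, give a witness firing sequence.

step 1: fire t0:  (P0=2, P1=1, P2=1, P3=4, P4=2, P5=1) → (P0=2, P1=1, P2=3, P3=4, P4=4, P5=1)
step 2: fire t0:  (P0=2, P1=1, P2=3, P3=4, P4=4, P5=1) → (P0=2, P1=1, P2=5, P3=4, P4=6, P5=1)
step 3: fire t1:  (P0=2, P1=1, P2=5, P3=4, P4=6, P5=1) → (P0=2, P1=1, P2=5, P3=4, P4=4, P5=1)

YES — reachable via ⟨t0, t0, t1⟩ (3 firings)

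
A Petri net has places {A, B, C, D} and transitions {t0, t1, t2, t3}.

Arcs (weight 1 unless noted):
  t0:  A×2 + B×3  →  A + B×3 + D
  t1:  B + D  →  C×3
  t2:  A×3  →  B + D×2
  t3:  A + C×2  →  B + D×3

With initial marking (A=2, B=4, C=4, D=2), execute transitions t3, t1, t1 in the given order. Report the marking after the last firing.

(A=1, B=3, C=8, D=3)

step 1: fire t3:  (A=2, B=4, C=4, D=2) → (A=1, B=5, C=2, D=5)
step 2: fire t1:  (A=1, B=5, C=2, D=5) → (A=1, B=4, C=5, D=4)
step 3: fire t1:  (A=1, B=4, C=5, D=4) → (A=1, B=3, C=8, D=3)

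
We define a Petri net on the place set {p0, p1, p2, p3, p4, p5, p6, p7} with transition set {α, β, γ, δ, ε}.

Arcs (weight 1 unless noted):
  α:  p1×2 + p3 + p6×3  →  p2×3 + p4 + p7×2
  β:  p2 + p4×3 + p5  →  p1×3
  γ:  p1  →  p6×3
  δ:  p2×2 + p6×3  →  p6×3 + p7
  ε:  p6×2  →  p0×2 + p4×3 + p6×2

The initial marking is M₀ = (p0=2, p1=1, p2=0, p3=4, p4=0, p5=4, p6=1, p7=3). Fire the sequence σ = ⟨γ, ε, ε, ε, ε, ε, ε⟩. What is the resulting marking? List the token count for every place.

step 1: fire γ:  (p0=2, p1=1, p2=0, p3=4, p4=0, p5=4, p6=1, p7=3) → (p0=2, p1=0, p2=0, p3=4, p4=0, p5=4, p6=4, p7=3)
step 2: fire ε:  (p0=2, p1=0, p2=0, p3=4, p4=0, p5=4, p6=4, p7=3) → (p0=4, p1=0, p2=0, p3=4, p4=3, p5=4, p6=4, p7=3)
step 3: fire ε:  (p0=4, p1=0, p2=0, p3=4, p4=3, p5=4, p6=4, p7=3) → (p0=6, p1=0, p2=0, p3=4, p4=6, p5=4, p6=4, p7=3)
step 4: fire ε:  (p0=6, p1=0, p2=0, p3=4, p4=6, p5=4, p6=4, p7=3) → (p0=8, p1=0, p2=0, p3=4, p4=9, p5=4, p6=4, p7=3)
step 5: fire ε:  (p0=8, p1=0, p2=0, p3=4, p4=9, p5=4, p6=4, p7=3) → (p0=10, p1=0, p2=0, p3=4, p4=12, p5=4, p6=4, p7=3)
step 6: fire ε:  (p0=10, p1=0, p2=0, p3=4, p4=12, p5=4, p6=4, p7=3) → (p0=12, p1=0, p2=0, p3=4, p4=15, p5=4, p6=4, p7=3)
step 7: fire ε:  (p0=12, p1=0, p2=0, p3=4, p4=15, p5=4, p6=4, p7=3) → (p0=14, p1=0, p2=0, p3=4, p4=18, p5=4, p6=4, p7=3)

(p0=14, p1=0, p2=0, p3=4, p4=18, p5=4, p6=4, p7=3)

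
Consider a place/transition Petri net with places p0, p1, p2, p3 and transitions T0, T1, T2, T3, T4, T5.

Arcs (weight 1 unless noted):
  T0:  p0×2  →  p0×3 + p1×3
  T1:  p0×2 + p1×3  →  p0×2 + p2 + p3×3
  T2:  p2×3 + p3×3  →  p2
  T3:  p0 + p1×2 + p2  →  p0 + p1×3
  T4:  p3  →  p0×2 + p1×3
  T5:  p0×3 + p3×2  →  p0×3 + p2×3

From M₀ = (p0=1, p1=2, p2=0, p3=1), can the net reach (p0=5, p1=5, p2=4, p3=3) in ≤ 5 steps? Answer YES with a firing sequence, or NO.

NO — not reachable within 5 firings

depth 0: 1 marking
depth 1: 2 markings reached so far
depth 2: 4 markings reached so far
depth 3: 9 markings reached so far
depth 4: 21 markings reached so far
depth 5: 42 markings reached so far
target is not among the 42 markings reachable within 5 steps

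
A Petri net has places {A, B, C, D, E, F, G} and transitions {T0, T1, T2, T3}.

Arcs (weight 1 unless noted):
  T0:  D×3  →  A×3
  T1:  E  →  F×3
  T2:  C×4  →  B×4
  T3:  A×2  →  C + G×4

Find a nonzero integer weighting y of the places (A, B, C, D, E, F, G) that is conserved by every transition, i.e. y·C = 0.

Incidence matrix C (rows=places, cols=transitions):
       T0   T1   T2   T3
    A   3    0    0   -2
    B   0    0    4    0
    C   0    0   -4    1
    D  -3    0    0    0
    E   0   -1    0    0
    F   0    3    0    0
    G   0    0    0    4

Candidate y = [1, 2, 2, 1, 0, 0, 0]; check y·C column-wise:
  col T0: 1·3 + 2·0 + 2·0 + 1·-3 = 0
  col T1: 1·0 + 2·0 + 2·0 + 1·0 + 0·-1 + 0·3 = 0
  col T2: 1·0 + 2·4 + 2·-4 + 1·0 = 0
  col T3: 1·-2 + 2·0 + 2·1 + 1·0 + 0·4 = 0

y = (A:1, B:2, C:2, D:1, E:0, F:0, G:0)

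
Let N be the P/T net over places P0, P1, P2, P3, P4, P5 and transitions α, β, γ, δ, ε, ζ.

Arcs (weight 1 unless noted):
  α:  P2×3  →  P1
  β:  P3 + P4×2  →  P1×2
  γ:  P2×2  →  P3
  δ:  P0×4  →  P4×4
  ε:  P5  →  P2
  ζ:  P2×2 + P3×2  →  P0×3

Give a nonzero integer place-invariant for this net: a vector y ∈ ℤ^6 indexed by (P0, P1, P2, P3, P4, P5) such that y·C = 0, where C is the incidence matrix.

y = (P0:2, P1:3, P2:1, P3:2, P4:2, P5:1)

Incidence matrix C (rows=places, cols=transitions):
        α    β    γ    δ    ε    ζ
   P0   0    0    0   -4    0    3
   P1   1    2    0    0    0    0
   P2  -3    0   -2    0    1   -2
   P3   0   -1    1    0    0   -2
   P4   0   -2    0    4    0    0
   P5   0    0    0    0   -1    0

Candidate y = [2, 3, 1, 2, 2, 1]; check y·C column-wise:
  col α: 2·0 + 3·1 + 1·-3 + 2·0 + 2·0 + 1·0 = 0
  col β: 2·0 + 3·2 + 1·0 + 2·-1 + 2·-2 + 1·0 = 0
  col γ: 2·0 + 3·0 + 1·-2 + 2·1 + 2·0 + 1·0 = 0
  col δ: 2·-4 + 3·0 + 1·0 + 2·0 + 2·4 + 1·0 = 0
  col ε: 2·0 + 3·0 + 1·1 + 2·0 + 2·0 + 1·-1 = 0
  col ζ: 2·3 + 3·0 + 1·-2 + 2·-2 + 2·0 + 1·0 = 0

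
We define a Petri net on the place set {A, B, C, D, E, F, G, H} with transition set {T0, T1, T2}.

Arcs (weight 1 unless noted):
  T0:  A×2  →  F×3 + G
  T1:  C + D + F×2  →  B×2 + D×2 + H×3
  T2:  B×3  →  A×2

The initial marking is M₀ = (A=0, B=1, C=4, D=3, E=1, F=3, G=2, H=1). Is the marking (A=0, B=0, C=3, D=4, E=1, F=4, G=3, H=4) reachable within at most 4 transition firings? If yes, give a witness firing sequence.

YES — reachable via ⟨T1, T2, T0⟩ (3 firings)

step 1: fire T1:  (A=0, B=1, C=4, D=3, E=1, F=3, G=2, H=1) → (A=0, B=3, C=3, D=4, E=1, F=1, G=2, H=4)
step 2: fire T2:  (A=0, B=3, C=3, D=4, E=1, F=1, G=2, H=4) → (A=2, B=0, C=3, D=4, E=1, F=1, G=2, H=4)
step 3: fire T0:  (A=2, B=0, C=3, D=4, E=1, F=1, G=2, H=4) → (A=0, B=0, C=3, D=4, E=1, F=4, G=3, H=4)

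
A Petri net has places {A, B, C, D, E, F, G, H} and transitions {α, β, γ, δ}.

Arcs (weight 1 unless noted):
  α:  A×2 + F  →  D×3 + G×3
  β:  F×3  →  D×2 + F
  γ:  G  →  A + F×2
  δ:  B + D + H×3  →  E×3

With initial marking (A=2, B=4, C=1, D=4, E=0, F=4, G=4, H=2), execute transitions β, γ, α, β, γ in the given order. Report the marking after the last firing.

step 1: fire β:  (A=2, B=4, C=1, D=4, E=0, F=4, G=4, H=2) → (A=2, B=4, C=1, D=6, E=0, F=2, G=4, H=2)
step 2: fire γ:  (A=2, B=4, C=1, D=6, E=0, F=2, G=4, H=2) → (A=3, B=4, C=1, D=6, E=0, F=4, G=3, H=2)
step 3: fire α:  (A=3, B=4, C=1, D=6, E=0, F=4, G=3, H=2) → (A=1, B=4, C=1, D=9, E=0, F=3, G=6, H=2)
step 4: fire β:  (A=1, B=4, C=1, D=9, E=0, F=3, G=6, H=2) → (A=1, B=4, C=1, D=11, E=0, F=1, G=6, H=2)
step 5: fire γ:  (A=1, B=4, C=1, D=11, E=0, F=1, G=6, H=2) → (A=2, B=4, C=1, D=11, E=0, F=3, G=5, H=2)

(A=2, B=4, C=1, D=11, E=0, F=3, G=5, H=2)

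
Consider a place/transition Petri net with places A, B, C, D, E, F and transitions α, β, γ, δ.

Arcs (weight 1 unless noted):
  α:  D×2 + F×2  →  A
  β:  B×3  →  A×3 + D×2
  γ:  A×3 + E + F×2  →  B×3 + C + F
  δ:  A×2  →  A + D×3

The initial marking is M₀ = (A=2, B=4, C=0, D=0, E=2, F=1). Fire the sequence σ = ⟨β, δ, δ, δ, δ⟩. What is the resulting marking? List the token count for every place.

(A=1, B=1, C=0, D=14, E=2, F=1)

step 1: fire β:  (A=2, B=4, C=0, D=0, E=2, F=1) → (A=5, B=1, C=0, D=2, E=2, F=1)
step 2: fire δ:  (A=5, B=1, C=0, D=2, E=2, F=1) → (A=4, B=1, C=0, D=5, E=2, F=1)
step 3: fire δ:  (A=4, B=1, C=0, D=5, E=2, F=1) → (A=3, B=1, C=0, D=8, E=2, F=1)
step 4: fire δ:  (A=3, B=1, C=0, D=8, E=2, F=1) → (A=2, B=1, C=0, D=11, E=2, F=1)
step 5: fire δ:  (A=2, B=1, C=0, D=11, E=2, F=1) → (A=1, B=1, C=0, D=14, E=2, F=1)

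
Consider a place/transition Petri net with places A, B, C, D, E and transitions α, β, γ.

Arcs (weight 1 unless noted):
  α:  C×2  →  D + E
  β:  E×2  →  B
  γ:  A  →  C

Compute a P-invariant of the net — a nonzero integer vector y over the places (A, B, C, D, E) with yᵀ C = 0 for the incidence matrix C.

y = (A:1, B:0, C:1, D:2, E:0)

Incidence matrix C (rows=places, cols=transitions):
        α    β    γ
    A   0    0   -1
    B   0    1    0
    C  -2    0    1
    D   1    0    0
    E   1   -2    0

Candidate y = [1, 0, 1, 2, 0]; check y·C column-wise:
  col α: 1·0 + 1·-2 + 2·1 + 0·1 = 0
  col β: 1·0 + 0·1 + 1·0 + 2·0 + 0·-2 = 0
  col γ: 1·-1 + 1·1 + 2·0 = 0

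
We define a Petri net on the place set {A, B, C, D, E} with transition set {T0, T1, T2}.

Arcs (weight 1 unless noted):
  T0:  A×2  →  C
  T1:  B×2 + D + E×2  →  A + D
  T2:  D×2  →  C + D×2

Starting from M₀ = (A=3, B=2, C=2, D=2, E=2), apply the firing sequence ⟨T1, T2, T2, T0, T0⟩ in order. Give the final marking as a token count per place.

(A=0, B=0, C=6, D=2, E=0)

step 1: fire T1:  (A=3, B=2, C=2, D=2, E=2) → (A=4, B=0, C=2, D=2, E=0)
step 2: fire T2:  (A=4, B=0, C=2, D=2, E=0) → (A=4, B=0, C=3, D=2, E=0)
step 3: fire T2:  (A=4, B=0, C=3, D=2, E=0) → (A=4, B=0, C=4, D=2, E=0)
step 4: fire T0:  (A=4, B=0, C=4, D=2, E=0) → (A=2, B=0, C=5, D=2, E=0)
step 5: fire T0:  (A=2, B=0, C=5, D=2, E=0) → (A=0, B=0, C=6, D=2, E=0)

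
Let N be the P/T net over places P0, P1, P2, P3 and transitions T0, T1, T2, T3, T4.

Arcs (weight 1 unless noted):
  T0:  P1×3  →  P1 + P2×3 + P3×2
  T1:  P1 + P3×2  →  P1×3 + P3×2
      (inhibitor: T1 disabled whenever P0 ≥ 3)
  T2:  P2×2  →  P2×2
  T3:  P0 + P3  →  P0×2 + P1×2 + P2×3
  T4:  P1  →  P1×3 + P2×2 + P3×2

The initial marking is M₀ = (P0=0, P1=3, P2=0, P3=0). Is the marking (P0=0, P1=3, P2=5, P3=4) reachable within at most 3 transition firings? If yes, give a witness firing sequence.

YES — reachable via ⟨T0, T4⟩ (2 firings)

step 1: fire T0:  (P0=0, P1=3, P2=0, P3=0) → (P0=0, P1=1, P2=3, P3=2)
step 2: fire T4:  (P0=0, P1=1, P2=3, P3=2) → (P0=0, P1=3, P2=5, P3=4)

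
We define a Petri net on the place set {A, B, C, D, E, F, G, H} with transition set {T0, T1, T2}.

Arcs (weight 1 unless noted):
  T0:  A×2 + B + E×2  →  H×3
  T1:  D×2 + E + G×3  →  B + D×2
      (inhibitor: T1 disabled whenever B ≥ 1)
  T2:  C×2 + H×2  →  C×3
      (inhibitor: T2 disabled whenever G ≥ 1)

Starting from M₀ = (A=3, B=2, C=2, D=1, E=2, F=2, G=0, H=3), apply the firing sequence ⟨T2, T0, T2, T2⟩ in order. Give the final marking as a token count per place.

step 1: fire T2:  (A=3, B=2, C=2, D=1, E=2, F=2, G=0, H=3) → (A=3, B=2, C=3, D=1, E=2, F=2, G=0, H=1)
step 2: fire T0:  (A=3, B=2, C=3, D=1, E=2, F=2, G=0, H=1) → (A=1, B=1, C=3, D=1, E=0, F=2, G=0, H=4)
step 3: fire T2:  (A=1, B=1, C=3, D=1, E=0, F=2, G=0, H=4) → (A=1, B=1, C=4, D=1, E=0, F=2, G=0, H=2)
step 4: fire T2:  (A=1, B=1, C=4, D=1, E=0, F=2, G=0, H=2) → (A=1, B=1, C=5, D=1, E=0, F=2, G=0, H=0)

(A=1, B=1, C=5, D=1, E=0, F=2, G=0, H=0)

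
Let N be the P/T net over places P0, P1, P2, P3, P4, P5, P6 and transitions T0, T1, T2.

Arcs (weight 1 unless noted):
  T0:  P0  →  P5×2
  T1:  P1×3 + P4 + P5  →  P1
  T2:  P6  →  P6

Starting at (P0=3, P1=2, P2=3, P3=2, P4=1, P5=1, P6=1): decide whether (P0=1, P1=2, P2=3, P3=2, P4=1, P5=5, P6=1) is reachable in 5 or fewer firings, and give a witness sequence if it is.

step 1: fire T0:  (P0=3, P1=2, P2=3, P3=2, P4=1, P5=1, P6=1) → (P0=2, P1=2, P2=3, P3=2, P4=1, P5=3, P6=1)
step 2: fire T0:  (P0=2, P1=2, P2=3, P3=2, P4=1, P5=3, P6=1) → (P0=1, P1=2, P2=3, P3=2, P4=1, P5=5, P6=1)

YES — reachable via ⟨T0, T0⟩ (2 firings)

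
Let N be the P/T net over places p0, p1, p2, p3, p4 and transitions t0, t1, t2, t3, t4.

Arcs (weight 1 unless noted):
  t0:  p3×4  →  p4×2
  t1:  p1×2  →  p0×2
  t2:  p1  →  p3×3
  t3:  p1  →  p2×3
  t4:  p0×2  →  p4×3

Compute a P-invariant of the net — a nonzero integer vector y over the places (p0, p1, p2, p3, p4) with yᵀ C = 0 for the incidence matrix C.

Incidence matrix C (rows=places, cols=transitions):
       t0   t1   t2   t3   t4
   p0   0    2    0    0   -2
   p1   0   -2   -1   -1    0
   p2   0    0    0    3    0
   p3  -4    0    3    0    0
   p4   2    0    0    0    3

Candidate y = [3, 3, 1, 1, 2]; check y·C column-wise:
  col t0: 3·0 + 3·0 + 1·0 + 1·-4 + 2·2 = 0
  col t1: 3·2 + 3·-2 + 1·0 + 1·0 + 2·0 = 0
  col t2: 3·0 + 3·-1 + 1·0 + 1·3 + 2·0 = 0
  col t3: 3·0 + 3·-1 + 1·3 + 1·0 + 2·0 = 0
  col t4: 3·-2 + 3·0 + 1·0 + 1·0 + 2·3 = 0

y = (p0:3, p1:3, p2:1, p3:1, p4:2)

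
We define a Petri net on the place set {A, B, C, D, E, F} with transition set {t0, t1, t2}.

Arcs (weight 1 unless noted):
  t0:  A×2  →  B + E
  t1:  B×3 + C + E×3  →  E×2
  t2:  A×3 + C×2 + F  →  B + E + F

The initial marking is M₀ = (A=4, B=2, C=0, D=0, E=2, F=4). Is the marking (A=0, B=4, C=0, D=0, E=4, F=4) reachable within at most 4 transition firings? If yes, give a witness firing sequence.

step 1: fire t0:  (A=4, B=2, C=0, D=0, E=2, F=4) → (A=2, B=3, C=0, D=0, E=3, F=4)
step 2: fire t0:  (A=2, B=3, C=0, D=0, E=3, F=4) → (A=0, B=4, C=0, D=0, E=4, F=4)

YES — reachable via ⟨t0, t0⟩ (2 firings)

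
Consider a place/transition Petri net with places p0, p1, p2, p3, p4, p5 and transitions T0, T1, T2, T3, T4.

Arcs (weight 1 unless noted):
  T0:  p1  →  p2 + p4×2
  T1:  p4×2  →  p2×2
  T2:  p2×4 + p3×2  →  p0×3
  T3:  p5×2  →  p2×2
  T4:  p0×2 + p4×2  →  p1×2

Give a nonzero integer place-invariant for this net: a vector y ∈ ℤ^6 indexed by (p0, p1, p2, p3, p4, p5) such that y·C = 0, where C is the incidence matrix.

Incidence matrix C (rows=places, cols=transitions):
       T0   T1   T2   T3   T4
   p0   0    0    3    0   -2
   p1  -1    0    0    0    2
   p2   1    2   -4    2    0
   p3   0    0   -2    0    0
   p4   2   -2    0    0   -2
   p5   0    0    0   -2    0

Candidate y = [2, 3, 1, 1, 1, 1]; check y·C column-wise:
  col T0: 2·0 + 3·-1 + 1·1 + 1·0 + 1·2 + 1·0 = 0
  col T1: 2·0 + 3·0 + 1·2 + 1·0 + 1·-2 + 1·0 = 0
  col T2: 2·3 + 3·0 + 1·-4 + 1·-2 + 1·0 + 1·0 = 0
  col T3: 2·0 + 3·0 + 1·2 + 1·0 + 1·0 + 1·-2 = 0
  col T4: 2·-2 + 3·2 + 1·0 + 1·0 + 1·-2 + 1·0 = 0

y = (p0:2, p1:3, p2:1, p3:1, p4:1, p5:1)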